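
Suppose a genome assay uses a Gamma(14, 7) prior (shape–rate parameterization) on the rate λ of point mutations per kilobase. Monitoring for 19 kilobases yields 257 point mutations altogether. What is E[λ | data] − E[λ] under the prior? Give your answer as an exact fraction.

Total count 257 over total exposure 19 kilobases.
Gamma(α, β) with Poisson data over total exposure Σt gives posterior Gamma(α+Σx, β+Σt) = Gamma(271, 26).
Posterior mean = 271/26 = 271/26; prior mean = 14/7 = 2. Difference = 271/26 − 2 = 219/26.

219/26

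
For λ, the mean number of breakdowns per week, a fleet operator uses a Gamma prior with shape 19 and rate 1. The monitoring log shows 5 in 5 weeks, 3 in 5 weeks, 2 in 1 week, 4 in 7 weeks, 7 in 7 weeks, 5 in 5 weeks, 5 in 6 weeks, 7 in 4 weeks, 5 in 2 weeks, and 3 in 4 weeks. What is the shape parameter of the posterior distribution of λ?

Total count: 5 + 3 + 2 + 4 + 7 + 5 + 5 + 7 + 5 + 3 = 46.
Total exposure: 5 + 5 + 1 + 7 + 7 + 5 + 6 + 4 + 2 + 4 = 46 weeks.
Conjugate update: add total count to the shape and total exposure to the rate, giving Gamma(65, 47).

65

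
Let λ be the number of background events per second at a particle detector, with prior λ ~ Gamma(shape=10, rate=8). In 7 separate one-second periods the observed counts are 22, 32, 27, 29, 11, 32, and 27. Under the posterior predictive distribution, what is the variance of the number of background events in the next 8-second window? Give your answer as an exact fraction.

Total count: 22 + 32 + 27 + 29 + 11 + 32 + 27 = 180.
Total exposure: 7 seconds.
Conjugate update: add total count to the shape and total exposure to the rate, giving Gamma(190, 15).
The posterior predictive for a window of length T is Negative Binomial with variance T·α'·(β'+T)/β'² = 8·190·23/225 = 6992/45.

6992/45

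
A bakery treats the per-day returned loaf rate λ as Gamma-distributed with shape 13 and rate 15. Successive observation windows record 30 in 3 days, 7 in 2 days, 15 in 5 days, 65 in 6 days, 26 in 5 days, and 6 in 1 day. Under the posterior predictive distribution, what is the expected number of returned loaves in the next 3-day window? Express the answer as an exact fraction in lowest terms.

486/37

Total count: 30 + 7 + 15 + 65 + 26 + 6 = 149.
Total exposure: 3 + 2 + 5 + 6 + 5 + 1 = 22 days.
Posterior: α' = 13 + 149 = 162, β' = 15 + 22 = 37.
Predictive mean over a 3-day window = T·E[λ|data] = 3·162/37 = 486/37.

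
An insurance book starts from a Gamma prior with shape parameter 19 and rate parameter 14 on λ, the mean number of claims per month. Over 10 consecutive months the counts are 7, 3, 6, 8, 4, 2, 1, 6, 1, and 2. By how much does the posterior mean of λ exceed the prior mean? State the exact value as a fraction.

185/168

Total count: 7 + 3 + 6 + 8 + 4 + 2 + 1 + 6 + 1 + 2 = 40.
Total exposure: 10 months.
By Gamma–Poisson conjugacy, the posterior is Gamma(α + Σx, β + Σt) = Gamma(19 + 40, 14 + 10) = Gamma(59, 24).
Posterior mean = 59/24 = 59/24; prior mean = 19/14 = 19/14. Difference = 59/24 − 19/14 = 185/168.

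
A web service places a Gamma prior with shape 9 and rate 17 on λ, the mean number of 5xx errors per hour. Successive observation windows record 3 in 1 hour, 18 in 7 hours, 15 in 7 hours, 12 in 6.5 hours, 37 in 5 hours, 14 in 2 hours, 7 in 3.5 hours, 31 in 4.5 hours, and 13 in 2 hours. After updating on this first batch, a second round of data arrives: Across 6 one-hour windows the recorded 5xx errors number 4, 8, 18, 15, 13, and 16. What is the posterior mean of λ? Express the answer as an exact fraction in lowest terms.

466/123

Total count: 3 + 18 + 15 + 12 + 37 + 14 + 7 + 31 + 13 = 150.
Total exposure: 1 + 7 + 7 + 6.5 + 5 + 2 + 3.5 + 4.5 + 2 = 38.5 hours.
After the first batch: Gamma(9 + 150, 17 + 38.5) = Gamma(159, 111/2).
Total count: 4 + 8 + 18 + 15 + 13 + 16 = 74.
Total exposure: 6 hours.
After the second batch: Gamma(159 + 74, 111/2 + 6) = Gamma(233, 123/2).
Posterior mean = α'/β' = 233/(123/2) = 466/123.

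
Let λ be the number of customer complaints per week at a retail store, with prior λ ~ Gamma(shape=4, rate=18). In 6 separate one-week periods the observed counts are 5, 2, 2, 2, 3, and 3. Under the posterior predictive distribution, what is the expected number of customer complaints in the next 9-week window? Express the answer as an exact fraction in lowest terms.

Total count: 5 + 2 + 2 + 2 + 3 + 3 = 17.
Total exposure: 6 weeks.
Gamma(α, β) with Poisson data over total exposure Σt gives posterior Gamma(α+Σx, β+Σt) = Gamma(21, 24).
Predictive mean over a 9-week window = T·E[λ|data] = 9·21/24 = 63/8.

63/8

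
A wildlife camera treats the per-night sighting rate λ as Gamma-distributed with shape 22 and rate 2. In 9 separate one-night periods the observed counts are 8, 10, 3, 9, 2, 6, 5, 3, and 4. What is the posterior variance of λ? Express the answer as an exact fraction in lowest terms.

Total count: 8 + 10 + 3 + 9 + 2 + 6 + 5 + 3 + 4 = 50.
Total exposure: 9 nights.
Posterior: α' = 22 + 50 = 72, β' = 2 + 9 = 11.
Posterior variance = α'/β'² = 72/121.

72/121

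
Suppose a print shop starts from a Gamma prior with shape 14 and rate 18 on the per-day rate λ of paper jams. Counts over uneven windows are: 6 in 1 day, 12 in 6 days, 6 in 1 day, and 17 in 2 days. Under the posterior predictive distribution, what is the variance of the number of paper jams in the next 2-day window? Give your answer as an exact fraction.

Total count: 6 + 12 + 6 + 17 = 41.
Total exposure: 1 + 6 + 1 + 2 = 10 days.
Gamma(α, β) with Poisson data over total exposure Σt gives posterior Gamma(α+Σx, β+Σt) = Gamma(55, 28).
The posterior predictive for a window of length T is Negative Binomial with variance T·α'·(β'+T)/β'² = 2·55·30/784 = 825/196.

825/196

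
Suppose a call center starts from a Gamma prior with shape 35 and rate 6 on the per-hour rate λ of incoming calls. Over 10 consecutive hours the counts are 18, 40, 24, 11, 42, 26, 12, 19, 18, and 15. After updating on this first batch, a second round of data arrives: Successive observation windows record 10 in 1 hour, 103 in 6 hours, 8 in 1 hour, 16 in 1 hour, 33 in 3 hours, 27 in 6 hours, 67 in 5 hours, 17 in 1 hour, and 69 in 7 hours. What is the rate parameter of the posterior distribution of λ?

Total count: 18 + 40 + 24 + 11 + 42 + 26 + 12 + 19 + 18 + 15 = 225.
Total exposure: 10 hours.
After the first batch: Gamma(35 + 225, 6 + 10) = Gamma(260, 16).
Total count: 10 + 103 + 8 + 16 + 33 + 27 + 67 + 17 + 69 = 350.
Total exposure: 1 + 6 + 1 + 1 + 3 + 6 + 5 + 1 + 7 = 31 hours.
After the second batch: Gamma(260 + 350, 16 + 31) = Gamma(610, 47).

47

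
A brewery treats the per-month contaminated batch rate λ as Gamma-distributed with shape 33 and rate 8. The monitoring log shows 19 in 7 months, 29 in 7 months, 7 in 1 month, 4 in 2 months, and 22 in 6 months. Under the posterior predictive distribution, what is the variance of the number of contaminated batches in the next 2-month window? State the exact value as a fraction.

Total count: 19 + 29 + 7 + 4 + 22 = 81.
Total exposure: 7 + 7 + 1 + 2 + 6 = 23 months.
By Gamma–Poisson conjugacy, the posterior is Gamma(α + Σx, β + Σt) = Gamma(33 + 81, 8 + 23) = Gamma(114, 31).
The posterior predictive for a window of length T is Negative Binomial with variance T·α'·(β'+T)/β'² = 2·114·33/961 = 7524/961.

7524/961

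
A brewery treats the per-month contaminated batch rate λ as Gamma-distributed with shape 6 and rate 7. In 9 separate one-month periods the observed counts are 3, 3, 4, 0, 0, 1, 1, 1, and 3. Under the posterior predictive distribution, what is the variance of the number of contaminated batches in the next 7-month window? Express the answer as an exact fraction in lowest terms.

Total count: 3 + 3 + 4 + 0 + 0 + 1 + 1 + 1 + 3 = 16.
Total exposure: 9 months.
Conjugate update: add total count to the shape and total exposure to the rate, giving Gamma(22, 16).
The posterior predictive for a window of length T is Negative Binomial with variance T·α'·(β'+T)/β'² = 7·22·23/256 = 1771/128.

1771/128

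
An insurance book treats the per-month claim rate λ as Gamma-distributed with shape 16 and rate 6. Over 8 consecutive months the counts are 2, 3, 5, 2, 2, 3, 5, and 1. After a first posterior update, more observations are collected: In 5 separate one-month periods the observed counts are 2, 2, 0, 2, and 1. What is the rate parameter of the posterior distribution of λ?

Total count: 2 + 3 + 5 + 2 + 2 + 3 + 5 + 1 = 23.
Total exposure: 8 months.
After the first batch: Gamma(16 + 23, 6 + 8) = Gamma(39, 14).
Total count: 2 + 2 + 0 + 2 + 1 = 7.
Total exposure: 5 months.
After the second batch: Gamma(39 + 7, 14 + 5) = Gamma(46, 19).

19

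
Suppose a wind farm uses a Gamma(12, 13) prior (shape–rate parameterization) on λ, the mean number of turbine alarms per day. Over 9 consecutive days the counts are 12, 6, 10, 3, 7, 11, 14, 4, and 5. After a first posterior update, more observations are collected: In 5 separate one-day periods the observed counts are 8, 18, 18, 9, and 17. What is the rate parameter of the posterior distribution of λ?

27

Total count: 12 + 6 + 10 + 3 + 7 + 11 + 14 + 4 + 5 = 72.
Total exposure: 9 days.
After the first batch: Gamma(12 + 72, 13 + 9) = Gamma(84, 22).
Total count: 8 + 18 + 18 + 9 + 17 = 70.
Total exposure: 5 days.
After the second batch: Gamma(84 + 70, 22 + 5) = Gamma(154, 27).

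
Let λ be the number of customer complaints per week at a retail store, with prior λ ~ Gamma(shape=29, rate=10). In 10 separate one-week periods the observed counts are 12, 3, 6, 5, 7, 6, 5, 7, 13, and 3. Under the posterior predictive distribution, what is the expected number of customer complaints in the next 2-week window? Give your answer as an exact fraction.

Total count: 12 + 3 + 6 + 5 + 7 + 6 + 5 + 7 + 13 + 3 = 67.
Total exposure: 10 weeks.
By Gamma–Poisson conjugacy, the posterior is Gamma(α + Σx, β + Σt) = Gamma(29 + 67, 10 + 10) = Gamma(96, 20).
Predictive mean over a 2-week window = T·E[λ|data] = 2·96/20 = 48/5.

48/5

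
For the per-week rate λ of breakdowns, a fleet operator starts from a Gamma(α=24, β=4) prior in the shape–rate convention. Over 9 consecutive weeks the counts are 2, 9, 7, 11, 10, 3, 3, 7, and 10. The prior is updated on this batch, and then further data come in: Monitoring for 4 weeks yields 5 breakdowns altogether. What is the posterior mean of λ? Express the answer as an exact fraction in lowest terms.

Total count: 2 + 9 + 7 + 11 + 10 + 3 + 3 + 7 + 10 = 62.
Total exposure: 9 weeks.
After the first batch: Gamma(24 + 62, 4 + 9) = Gamma(86, 13).
Total count 5 over total exposure 4 weeks.
After the second batch: Gamma(86 + 5, 13 + 4) = Gamma(91, 17).
Posterior mean = α'/β' = 91/17.

91/17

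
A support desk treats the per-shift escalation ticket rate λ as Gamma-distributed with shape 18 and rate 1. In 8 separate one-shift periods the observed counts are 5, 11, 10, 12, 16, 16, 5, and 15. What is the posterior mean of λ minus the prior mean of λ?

-6

Total count: 5 + 11 + 10 + 12 + 16 + 16 + 5 + 15 = 90.
Total exposure: 8 shifts.
Posterior: α' = 18 + 90 = 108, β' = 1 + 8 = 9.
Posterior mean = 108/9 = 12; prior mean = 18/1 = 18. Difference = 12 − 18 = -6.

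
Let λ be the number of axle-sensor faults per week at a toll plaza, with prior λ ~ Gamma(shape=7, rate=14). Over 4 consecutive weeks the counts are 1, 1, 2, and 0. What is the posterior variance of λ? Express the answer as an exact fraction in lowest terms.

11/324

Total count: 1 + 1 + 2 + 0 = 4.
Total exposure: 4 weeks.
Posterior: α' = 7 + 4 = 11, β' = 14 + 4 = 18.
Posterior variance = α'/β'² = 11/324.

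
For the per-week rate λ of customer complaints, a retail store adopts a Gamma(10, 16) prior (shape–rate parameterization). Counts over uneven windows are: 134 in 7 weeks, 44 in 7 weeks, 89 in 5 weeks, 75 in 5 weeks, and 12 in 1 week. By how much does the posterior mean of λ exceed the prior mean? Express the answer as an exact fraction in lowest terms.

Total count: 134 + 44 + 89 + 75 + 12 = 354.
Total exposure: 7 + 7 + 5 + 5 + 1 = 25 weeks.
Conjugate update: add total count to the shape and total exposure to the rate, giving Gamma(364, 41).
Posterior mean = 364/41 = 364/41; prior mean = 10/16 = 5/8. Difference = 364/41 − 5/8 = 2707/328.

2707/328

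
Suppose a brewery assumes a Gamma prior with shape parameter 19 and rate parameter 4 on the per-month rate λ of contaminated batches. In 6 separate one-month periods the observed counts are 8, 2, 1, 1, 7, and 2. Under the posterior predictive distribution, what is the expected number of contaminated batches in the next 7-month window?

Total count: 8 + 2 + 1 + 1 + 7 + 2 = 21.
Total exposure: 6 months.
Gamma(α, β) with Poisson data over total exposure Σt gives posterior Gamma(α+Σx, β+Σt) = Gamma(40, 10).
Predictive mean over a 7-month window = T·E[λ|data] = 7·40/10 = 28.

28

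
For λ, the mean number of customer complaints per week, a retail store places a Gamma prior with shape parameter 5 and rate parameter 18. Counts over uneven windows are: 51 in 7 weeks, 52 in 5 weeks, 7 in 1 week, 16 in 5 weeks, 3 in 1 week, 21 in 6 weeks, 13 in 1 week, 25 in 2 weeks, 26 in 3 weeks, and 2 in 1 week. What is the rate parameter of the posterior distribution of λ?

Total count: 51 + 52 + 7 + 16 + 3 + 21 + 13 + 25 + 26 + 2 = 216.
Total exposure: 7 + 5 + 1 + 5 + 1 + 6 + 1 + 2 + 3 + 1 = 32 weeks.
By Gamma–Poisson conjugacy, the posterior is Gamma(α + Σx, β + Σt) = Gamma(5 + 216, 18 + 32) = Gamma(221, 50).

50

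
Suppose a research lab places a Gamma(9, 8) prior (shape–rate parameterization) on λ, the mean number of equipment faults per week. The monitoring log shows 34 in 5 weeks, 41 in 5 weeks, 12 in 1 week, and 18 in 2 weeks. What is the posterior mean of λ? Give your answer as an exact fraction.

Total count: 34 + 41 + 12 + 18 = 105.
Total exposure: 5 + 5 + 1 + 2 = 13 weeks.
Gamma(α, β) with Poisson data over total exposure Σt gives posterior Gamma(α+Σx, β+Σt) = Gamma(114, 21).
Posterior mean = α'/β' = 114/21 = 38/7.

38/7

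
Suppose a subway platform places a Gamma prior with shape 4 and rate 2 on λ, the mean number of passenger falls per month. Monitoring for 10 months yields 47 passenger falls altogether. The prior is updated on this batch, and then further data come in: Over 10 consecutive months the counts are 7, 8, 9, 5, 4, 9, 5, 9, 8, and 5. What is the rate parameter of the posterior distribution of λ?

Total count 47 over total exposure 10 months.
After the first batch: Gamma(4 + 47, 2 + 10) = Gamma(51, 12).
Total count: 7 + 8 + 9 + 5 + 4 + 9 + 5 + 9 + 8 + 5 = 69.
Total exposure: 10 months.
After the second batch: Gamma(51 + 69, 12 + 10) = Gamma(120, 22).

22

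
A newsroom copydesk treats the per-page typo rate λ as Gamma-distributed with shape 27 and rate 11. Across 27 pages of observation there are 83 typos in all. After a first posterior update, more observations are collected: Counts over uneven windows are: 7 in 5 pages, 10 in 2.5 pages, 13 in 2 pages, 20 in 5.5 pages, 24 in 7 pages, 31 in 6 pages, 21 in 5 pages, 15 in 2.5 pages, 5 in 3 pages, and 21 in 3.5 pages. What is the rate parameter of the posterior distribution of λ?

Total count 83 over total exposure 27 pages.
After the first batch: Gamma(27 + 83, 11 + 27) = Gamma(110, 38).
Total count: 7 + 10 + 13 + 20 + 24 + 31 + 21 + 15 + 5 + 21 = 167.
Total exposure: 5 + 2.5 + 2 + 5.5 + 7 + 6 + 5 + 2.5 + 3 + 3.5 = 42 pages.
After the second batch: Gamma(110 + 167, 38 + 42) = Gamma(277, 80).

80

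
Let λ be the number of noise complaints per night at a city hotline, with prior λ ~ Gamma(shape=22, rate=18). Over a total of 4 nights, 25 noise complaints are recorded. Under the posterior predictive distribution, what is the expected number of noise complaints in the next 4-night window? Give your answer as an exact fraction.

94/11

Total count 25 over total exposure 4 nights.
The Gamma prior is conjugate for the Poisson rate, so λ | data ~ Gamma(22+25, 18+4) = Gamma(47, 22).
Predictive mean over a 4-night window = T·E[λ|data] = 4·47/22 = 94/11.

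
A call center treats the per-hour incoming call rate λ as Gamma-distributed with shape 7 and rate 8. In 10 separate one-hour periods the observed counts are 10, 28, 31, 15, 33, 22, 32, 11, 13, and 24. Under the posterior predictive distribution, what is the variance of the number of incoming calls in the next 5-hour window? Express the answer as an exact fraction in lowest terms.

12995/162

Total count: 10 + 28 + 31 + 15 + 33 + 22 + 32 + 11 + 13 + 24 = 219.
Total exposure: 10 hours.
The Gamma prior is conjugate for the Poisson rate, so λ | data ~ Gamma(7+219, 8+10) = Gamma(226, 18).
The posterior predictive for a window of length T is Negative Binomial with variance T·α'·(β'+T)/β'² = 5·226·23/324 = 12995/162.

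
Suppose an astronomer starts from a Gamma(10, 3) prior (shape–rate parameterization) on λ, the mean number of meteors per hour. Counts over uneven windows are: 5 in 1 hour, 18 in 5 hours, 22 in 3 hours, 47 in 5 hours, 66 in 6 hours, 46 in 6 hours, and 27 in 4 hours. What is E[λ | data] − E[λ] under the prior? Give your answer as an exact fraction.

131/33

Total count: 5 + 18 + 22 + 47 + 66 + 46 + 27 = 231.
Total exposure: 1 + 5 + 3 + 5 + 6 + 6 + 4 = 30 hours.
Posterior: α' = 10 + 231 = 241, β' = 3 + 30 = 33.
Posterior mean = 241/33 = 241/33; prior mean = 10/3 = 10/3. Difference = 241/33 − 10/3 = 131/33.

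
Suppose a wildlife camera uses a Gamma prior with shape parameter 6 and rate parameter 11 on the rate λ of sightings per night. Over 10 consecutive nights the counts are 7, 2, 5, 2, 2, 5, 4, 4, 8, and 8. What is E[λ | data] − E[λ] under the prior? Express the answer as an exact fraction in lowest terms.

Total count: 7 + 2 + 5 + 2 + 2 + 5 + 4 + 4 + 8 + 8 = 47.
Total exposure: 10 nights.
Gamma(α, β) with Poisson data over total exposure Σt gives posterior Gamma(α+Σx, β+Σt) = Gamma(53, 21).
Posterior mean = 53/21 = 53/21; prior mean = 6/11 = 6/11. Difference = 53/21 − 6/11 = 457/231.

457/231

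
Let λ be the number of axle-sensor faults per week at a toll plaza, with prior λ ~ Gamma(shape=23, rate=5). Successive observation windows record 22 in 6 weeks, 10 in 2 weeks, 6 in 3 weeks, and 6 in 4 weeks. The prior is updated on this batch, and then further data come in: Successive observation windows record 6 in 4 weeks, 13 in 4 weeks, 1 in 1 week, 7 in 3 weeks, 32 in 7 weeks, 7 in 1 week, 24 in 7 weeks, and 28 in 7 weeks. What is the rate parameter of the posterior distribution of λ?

Total count: 22 + 10 + 6 + 6 = 44.
Total exposure: 6 + 2 + 3 + 4 = 15 weeks.
After the first batch: Gamma(23 + 44, 5 + 15) = Gamma(67, 20).
Total count: 6 + 13 + 1 + 7 + 32 + 7 + 24 + 28 = 118.
Total exposure: 4 + 4 + 1 + 3 + 7 + 1 + 7 + 7 = 34 weeks.
After the second batch: Gamma(67 + 118, 20 + 34) = Gamma(185, 54).

54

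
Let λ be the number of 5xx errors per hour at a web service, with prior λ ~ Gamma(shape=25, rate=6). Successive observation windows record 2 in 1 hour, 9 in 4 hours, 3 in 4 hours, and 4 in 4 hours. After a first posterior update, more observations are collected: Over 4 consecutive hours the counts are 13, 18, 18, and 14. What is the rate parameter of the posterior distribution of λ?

23

Total count: 2 + 9 + 3 + 4 = 18.
Total exposure: 1 + 4 + 4 + 4 = 13 hours.
After the first batch: Gamma(25 + 18, 6 + 13) = Gamma(43, 19).
Total count: 13 + 18 + 18 + 14 = 63.
Total exposure: 4 hours.
After the second batch: Gamma(43 + 63, 19 + 4) = Gamma(106, 23).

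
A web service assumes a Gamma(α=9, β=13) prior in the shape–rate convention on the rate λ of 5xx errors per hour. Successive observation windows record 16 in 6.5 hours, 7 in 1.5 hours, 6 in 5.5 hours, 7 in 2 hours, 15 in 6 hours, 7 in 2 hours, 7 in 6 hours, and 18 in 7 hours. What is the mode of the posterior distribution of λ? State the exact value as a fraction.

Total count: 16 + 7 + 6 + 7 + 15 + 7 + 7 + 18 = 83.
Total exposure: 6.5 + 1.5 + 5.5 + 2 + 6 + 2 + 6 + 7 = 36.5 hours.
Gamma(α, β) with Poisson data over total exposure Σt gives posterior Gamma(α+Σx, β+Σt) = Gamma(92, 99/2).
Posterior mode = (α'−1)/β' = 91/(99/2) = 182/99.

182/99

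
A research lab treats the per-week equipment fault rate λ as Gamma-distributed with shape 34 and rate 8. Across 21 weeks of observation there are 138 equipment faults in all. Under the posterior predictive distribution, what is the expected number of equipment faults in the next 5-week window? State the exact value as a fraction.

Total count 138 over total exposure 21 weeks.
By Gamma–Poisson conjugacy, the posterior is Gamma(α + Σx, β + Σt) = Gamma(34 + 138, 8 + 21) = Gamma(172, 29).
Predictive mean over a 5-week window = T·E[λ|data] = 5·172/29 = 860/29.

860/29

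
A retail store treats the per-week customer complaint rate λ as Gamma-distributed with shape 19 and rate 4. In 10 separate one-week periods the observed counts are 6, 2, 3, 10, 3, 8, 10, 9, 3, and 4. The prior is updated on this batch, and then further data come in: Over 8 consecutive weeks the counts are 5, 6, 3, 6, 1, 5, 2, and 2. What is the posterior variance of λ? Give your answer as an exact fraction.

Total count: 6 + 2 + 3 + 10 + 3 + 8 + 10 + 9 + 3 + 4 = 58.
Total exposure: 10 weeks.
After the first batch: Gamma(19 + 58, 4 + 10) = Gamma(77, 14).
Total count: 5 + 6 + 3 + 6 + 1 + 5 + 2 + 2 = 30.
Total exposure: 8 weeks.
After the second batch: Gamma(77 + 30, 14 + 8) = Gamma(107, 22).
Posterior variance = α'/β'² = 107/484.

107/484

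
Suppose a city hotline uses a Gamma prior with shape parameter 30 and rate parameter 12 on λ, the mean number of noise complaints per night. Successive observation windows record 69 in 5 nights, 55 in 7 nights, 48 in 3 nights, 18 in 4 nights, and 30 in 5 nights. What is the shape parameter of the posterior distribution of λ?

250

Total count: 69 + 55 + 48 + 18 + 30 = 220.
Total exposure: 5 + 7 + 3 + 4 + 5 = 24 nights.
The Gamma prior is conjugate for the Poisson rate, so λ | data ~ Gamma(30+220, 12+24) = Gamma(250, 36).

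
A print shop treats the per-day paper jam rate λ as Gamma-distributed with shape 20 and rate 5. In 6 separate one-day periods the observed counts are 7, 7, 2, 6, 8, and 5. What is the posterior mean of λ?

Total count: 7 + 7 + 2 + 6 + 8 + 5 = 35.
Total exposure: 6 days.
Posterior: α' = 20 + 35 = 55, β' = 5 + 6 = 11.
Posterior mean = α'/β' = 55/11 = 5.

5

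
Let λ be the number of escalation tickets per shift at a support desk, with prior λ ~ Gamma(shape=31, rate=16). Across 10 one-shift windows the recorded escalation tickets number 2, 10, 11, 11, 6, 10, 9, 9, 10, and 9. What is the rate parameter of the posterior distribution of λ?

Total count: 2 + 10 + 11 + 11 + 6 + 10 + 9 + 9 + 10 + 9 = 87.
Total exposure: 10 shifts.
Conjugate update: add total count to the shape and total exposure to the rate, giving Gamma(118, 26).

26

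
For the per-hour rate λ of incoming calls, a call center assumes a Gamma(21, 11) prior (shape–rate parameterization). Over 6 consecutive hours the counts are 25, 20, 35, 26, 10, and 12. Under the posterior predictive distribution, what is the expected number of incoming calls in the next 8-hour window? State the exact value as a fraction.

1192/17

Total count: 25 + 20 + 35 + 26 + 10 + 12 = 128.
Total exposure: 6 hours.
Posterior: α' = 21 + 128 = 149, β' = 11 + 6 = 17.
Predictive mean over an 8-hour window = T·E[λ|data] = 8·149/17 = 1192/17.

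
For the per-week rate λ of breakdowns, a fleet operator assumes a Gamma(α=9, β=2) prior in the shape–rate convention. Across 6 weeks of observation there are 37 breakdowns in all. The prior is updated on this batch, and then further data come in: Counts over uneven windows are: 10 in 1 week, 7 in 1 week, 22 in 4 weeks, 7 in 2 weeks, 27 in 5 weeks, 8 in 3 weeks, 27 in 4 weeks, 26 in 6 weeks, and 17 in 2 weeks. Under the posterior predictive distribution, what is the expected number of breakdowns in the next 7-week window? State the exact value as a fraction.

1379/36

Total count 37 over total exposure 6 weeks.
After the first batch: Gamma(9 + 37, 2 + 6) = Gamma(46, 8).
Total count: 10 + 7 + 22 + 7 + 27 + 8 + 27 + 26 + 17 = 151.
Total exposure: 1 + 1 + 4 + 2 + 5 + 3 + 4 + 6 + 2 = 28 weeks.
After the second batch: Gamma(46 + 151, 8 + 28) = Gamma(197, 36).
Predictive mean over a 7-week window = T·E[λ|data] = 7·197/36 = 1379/36.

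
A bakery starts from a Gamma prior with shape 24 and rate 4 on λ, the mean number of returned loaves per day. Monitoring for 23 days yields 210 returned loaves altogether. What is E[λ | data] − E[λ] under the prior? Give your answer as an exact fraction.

Total count 210 over total exposure 23 days.
The Gamma prior is conjugate for the Poisson rate, so λ | data ~ Gamma(24+210, 4+23) = Gamma(234, 27).
Posterior mean = 234/27 = 26/3; prior mean = 24/4 = 6. Difference = 26/3 − 6 = 8/3.

8/3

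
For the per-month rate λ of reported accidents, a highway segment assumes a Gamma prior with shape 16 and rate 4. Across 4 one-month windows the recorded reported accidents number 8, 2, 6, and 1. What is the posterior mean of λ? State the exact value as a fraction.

Total count: 8 + 2 + 6 + 1 = 17.
Total exposure: 4 months.
The Gamma prior is conjugate for the Poisson rate, so λ | data ~ Gamma(16+17, 4+4) = Gamma(33, 8).
Posterior mean = α'/β' = 33/8.

33/8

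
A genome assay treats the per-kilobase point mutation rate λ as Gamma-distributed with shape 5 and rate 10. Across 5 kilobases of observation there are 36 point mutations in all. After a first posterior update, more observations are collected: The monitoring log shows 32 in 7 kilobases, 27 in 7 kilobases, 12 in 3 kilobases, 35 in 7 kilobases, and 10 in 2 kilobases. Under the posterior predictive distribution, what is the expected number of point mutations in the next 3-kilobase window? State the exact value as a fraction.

Total count 36 over total exposure 5 kilobases.
After the first batch: Gamma(5 + 36, 10 + 5) = Gamma(41, 15).
Total count: 32 + 27 + 12 + 35 + 10 = 116.
Total exposure: 7 + 7 + 3 + 7 + 2 = 26 kilobases.
After the second batch: Gamma(41 + 116, 15 + 26) = Gamma(157, 41).
Predictive mean over a 3-kilobase window = T·E[λ|data] = 3·157/41 = 471/41.

471/41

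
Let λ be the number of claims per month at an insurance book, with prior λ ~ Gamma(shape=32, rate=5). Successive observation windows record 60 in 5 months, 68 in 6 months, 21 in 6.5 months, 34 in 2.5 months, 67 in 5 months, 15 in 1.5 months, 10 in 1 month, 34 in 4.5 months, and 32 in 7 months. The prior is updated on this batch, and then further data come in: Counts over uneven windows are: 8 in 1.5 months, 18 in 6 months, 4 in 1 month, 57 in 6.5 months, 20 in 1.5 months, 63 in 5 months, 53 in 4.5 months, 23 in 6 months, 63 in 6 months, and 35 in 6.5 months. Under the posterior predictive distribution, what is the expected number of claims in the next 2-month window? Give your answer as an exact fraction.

Total count: 60 + 68 + 21 + 34 + 67 + 15 + 10 + 34 + 32 = 341.
Total exposure: 5 + 6 + 6.5 + 2.5 + 5 + 1.5 + 1 + 4.5 + 7 = 39 months.
After the first batch: Gamma(32 + 341, 5 + 39) = Gamma(373, 44).
Total count: 8 + 18 + 4 + 57 + 20 + 63 + 53 + 23 + 63 + 35 = 344.
Total exposure: 1.5 + 6 + 1 + 6.5 + 1.5 + 5 + 4.5 + 6 + 6 + 6.5 = 44.5 months.
After the second batch: Gamma(373 + 344, 44 + 44.5) = Gamma(717, 177/2).
Predictive mean over a 2-month window = T·E[λ|data] = 2·717/(177/2) = 956/59.

956/59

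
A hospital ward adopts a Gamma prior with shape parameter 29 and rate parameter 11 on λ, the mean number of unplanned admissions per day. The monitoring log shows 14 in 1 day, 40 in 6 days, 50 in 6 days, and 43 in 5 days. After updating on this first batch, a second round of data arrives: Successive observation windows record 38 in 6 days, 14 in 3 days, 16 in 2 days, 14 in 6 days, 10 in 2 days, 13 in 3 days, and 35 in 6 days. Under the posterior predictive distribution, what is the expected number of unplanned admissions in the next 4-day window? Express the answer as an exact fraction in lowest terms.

Total count: 14 + 40 + 50 + 43 = 147.
Total exposure: 1 + 6 + 6 + 5 = 18 days.
After the first batch: Gamma(29 + 147, 11 + 18) = Gamma(176, 29).
Total count: 38 + 14 + 16 + 14 + 10 + 13 + 35 = 140.
Total exposure: 6 + 3 + 2 + 6 + 2 + 3 + 6 = 28 days.
After the second batch: Gamma(176 + 140, 29 + 28) = Gamma(316, 57).
Predictive mean over a 4-day window = T·E[λ|data] = 4·316/57 = 1264/57.

1264/57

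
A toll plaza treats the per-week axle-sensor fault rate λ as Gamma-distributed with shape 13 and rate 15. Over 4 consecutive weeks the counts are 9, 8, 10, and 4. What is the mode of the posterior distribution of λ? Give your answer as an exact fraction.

43/19

Total count: 9 + 8 + 10 + 4 = 31.
Total exposure: 4 weeks.
The Gamma prior is conjugate for the Poisson rate, so λ | data ~ Gamma(13+31, 15+4) = Gamma(44, 19).
Posterior mode = (α'−1)/β' = 43/19.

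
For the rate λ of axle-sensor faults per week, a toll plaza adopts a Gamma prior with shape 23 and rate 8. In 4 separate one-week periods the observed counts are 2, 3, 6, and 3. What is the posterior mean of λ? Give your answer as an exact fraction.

Total count: 2 + 3 + 6 + 3 = 14.
Total exposure: 4 weeks.
By Gamma–Poisson conjugacy, the posterior is Gamma(α + Σx, β + Σt) = Gamma(23 + 14, 8 + 4) = Gamma(37, 12).
Posterior mean = α'/β' = 37/12.

37/12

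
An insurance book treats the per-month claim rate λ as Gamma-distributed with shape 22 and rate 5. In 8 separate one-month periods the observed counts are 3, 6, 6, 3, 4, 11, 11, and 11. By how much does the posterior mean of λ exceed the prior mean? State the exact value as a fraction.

Total count: 3 + 6 + 6 + 3 + 4 + 11 + 11 + 11 = 55.
Total exposure: 8 months.
By Gamma–Poisson conjugacy, the posterior is Gamma(α + Σx, β + Σt) = Gamma(22 + 55, 5 + 8) = Gamma(77, 13).
Posterior mean = 77/13 = 77/13; prior mean = 22/5 = 22/5. Difference = 77/13 − 22/5 = 99/65.

99/65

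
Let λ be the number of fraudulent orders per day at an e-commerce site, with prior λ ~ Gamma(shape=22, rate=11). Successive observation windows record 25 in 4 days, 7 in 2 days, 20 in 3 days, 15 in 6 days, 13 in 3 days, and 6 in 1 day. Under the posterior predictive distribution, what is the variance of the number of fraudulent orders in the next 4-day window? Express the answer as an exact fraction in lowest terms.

408/25

Total count: 25 + 7 + 20 + 15 + 13 + 6 = 86.
Total exposure: 4 + 2 + 3 + 6 + 3 + 1 = 19 days.
By Gamma–Poisson conjugacy, the posterior is Gamma(α + Σx, β + Σt) = Gamma(22 + 86, 11 + 19) = Gamma(108, 30).
The posterior predictive for a window of length T is Negative Binomial with variance T·α'·(β'+T)/β'² = 4·108·34/900 = 408/25.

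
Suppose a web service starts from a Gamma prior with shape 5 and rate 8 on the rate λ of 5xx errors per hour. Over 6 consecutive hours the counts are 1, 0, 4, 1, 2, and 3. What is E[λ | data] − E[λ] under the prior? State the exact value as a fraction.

Total count: 1 + 0 + 4 + 1 + 2 + 3 = 11.
Total exposure: 6 hours.
Conjugate update: add total count to the shape and total exposure to the rate, giving Gamma(16, 14).
Posterior mean = 16/14 = 8/7; prior mean = 5/8 = 5/8. Difference = 8/7 − 5/8 = 29/56.

29/56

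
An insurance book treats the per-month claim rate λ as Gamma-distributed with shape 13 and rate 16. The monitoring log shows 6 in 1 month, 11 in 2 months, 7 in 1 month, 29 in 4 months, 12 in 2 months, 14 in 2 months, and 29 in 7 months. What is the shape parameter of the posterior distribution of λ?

Total count: 6 + 11 + 7 + 29 + 12 + 14 + 29 = 108.
Total exposure: 1 + 2 + 1 + 4 + 2 + 2 + 7 = 19 months.
By Gamma–Poisson conjugacy, the posterior is Gamma(α + Σx, β + Σt) = Gamma(13 + 108, 16 + 19) = Gamma(121, 35).

121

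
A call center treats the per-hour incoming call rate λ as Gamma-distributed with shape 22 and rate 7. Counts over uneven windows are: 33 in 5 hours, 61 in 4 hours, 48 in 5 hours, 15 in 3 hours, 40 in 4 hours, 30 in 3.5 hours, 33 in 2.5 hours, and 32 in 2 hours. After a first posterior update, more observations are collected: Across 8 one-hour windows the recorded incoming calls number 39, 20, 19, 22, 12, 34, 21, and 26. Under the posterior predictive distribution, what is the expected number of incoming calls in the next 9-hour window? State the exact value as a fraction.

4563/44

Total count: 33 + 61 + 48 + 15 + 40 + 30 + 33 + 32 = 292.
Total exposure: 5 + 4 + 5 + 3 + 4 + 3.5 + 2.5 + 2 = 29 hours.
After the first batch: Gamma(22 + 292, 7 + 29) = Gamma(314, 36).
Total count: 39 + 20 + 19 + 22 + 12 + 34 + 21 + 26 = 193.
Total exposure: 8 hours.
After the second batch: Gamma(314 + 193, 36 + 8) = Gamma(507, 44).
Predictive mean over a 9-hour window = T·E[λ|data] = 9·507/44 = 4563/44.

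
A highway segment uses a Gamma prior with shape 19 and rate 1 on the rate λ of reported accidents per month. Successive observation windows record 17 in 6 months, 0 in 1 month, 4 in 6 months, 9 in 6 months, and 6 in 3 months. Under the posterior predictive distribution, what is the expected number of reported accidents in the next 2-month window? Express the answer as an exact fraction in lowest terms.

Total count: 17 + 0 + 4 + 9 + 6 = 36.
Total exposure: 6 + 1 + 6 + 6 + 3 = 22 months.
Posterior: α' = 19 + 36 = 55, β' = 1 + 22 = 23.
Predictive mean over a 2-month window = T·E[λ|data] = 2·55/23 = 110/23.

110/23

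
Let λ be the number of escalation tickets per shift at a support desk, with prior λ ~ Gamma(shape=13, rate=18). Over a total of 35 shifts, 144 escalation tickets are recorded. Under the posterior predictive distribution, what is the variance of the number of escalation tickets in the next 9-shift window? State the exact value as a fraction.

Total count 144 over total exposure 35 shifts.
Conjugate update: add total count to the shape and total exposure to the rate, giving Gamma(157, 53).
The posterior predictive for a window of length T is Negative Binomial with variance T·α'·(β'+T)/β'² = 9·157·62/2809 = 87606/2809.

87606/2809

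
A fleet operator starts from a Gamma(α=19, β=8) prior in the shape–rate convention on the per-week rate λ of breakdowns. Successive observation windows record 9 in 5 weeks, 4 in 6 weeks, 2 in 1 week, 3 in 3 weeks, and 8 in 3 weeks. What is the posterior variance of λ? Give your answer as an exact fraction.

Total count: 9 + 4 + 2 + 3 + 8 = 26.
Total exposure: 5 + 6 + 1 + 3 + 3 = 18 weeks.
Gamma(α, β) with Poisson data over total exposure Σt gives posterior Gamma(α+Σx, β+Σt) = Gamma(45, 26).
Posterior variance = α'/β'² = 45/676.

45/676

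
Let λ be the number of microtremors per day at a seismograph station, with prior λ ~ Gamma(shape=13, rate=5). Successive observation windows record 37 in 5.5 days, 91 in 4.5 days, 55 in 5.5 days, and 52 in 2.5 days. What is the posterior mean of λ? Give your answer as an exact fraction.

248/23

Total count: 37 + 91 + 55 + 52 = 235.
Total exposure: 5.5 + 4.5 + 5.5 + 2.5 = 18 days.
The Gamma prior is conjugate for the Poisson rate, so λ | data ~ Gamma(13+235, 5+18) = Gamma(248, 23).
Posterior mean = α'/β' = 248/23.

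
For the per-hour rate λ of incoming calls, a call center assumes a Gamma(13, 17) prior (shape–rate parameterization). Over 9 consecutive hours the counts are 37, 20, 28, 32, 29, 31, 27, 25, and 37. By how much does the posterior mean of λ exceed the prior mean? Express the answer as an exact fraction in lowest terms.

Total count: 37 + 20 + 28 + 32 + 29 + 31 + 27 + 25 + 37 = 266.
Total exposure: 9 hours.
Posterior: α' = 13 + 266 = 279, β' = 17 + 9 = 26.
Posterior mean = 279/26 = 279/26; prior mean = 13/17 = 13/17. Difference = 279/26 − 13/17 = 4405/442.

4405/442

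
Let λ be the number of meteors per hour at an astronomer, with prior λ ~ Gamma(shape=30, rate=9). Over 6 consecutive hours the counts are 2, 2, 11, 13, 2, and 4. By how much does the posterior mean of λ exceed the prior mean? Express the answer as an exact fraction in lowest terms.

Total count: 2 + 2 + 11 + 13 + 2 + 4 = 34.
Total exposure: 6 hours.
Gamma(α, β) with Poisson data over total exposure Σt gives posterior Gamma(α+Σx, β+Σt) = Gamma(64, 15).
Posterior mean = 64/15 = 64/15; prior mean = 30/9 = 10/3. Difference = 64/15 − 10/3 = 14/15.

14/15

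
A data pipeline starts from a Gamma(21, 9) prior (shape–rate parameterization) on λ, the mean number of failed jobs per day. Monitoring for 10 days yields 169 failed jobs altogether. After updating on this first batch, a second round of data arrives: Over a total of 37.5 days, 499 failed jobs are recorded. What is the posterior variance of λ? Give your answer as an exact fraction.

2756/12769

Total count 169 over total exposure 10 days.
After the first batch: Gamma(21 + 169, 9 + 10) = Gamma(190, 19).
Total count 499 over total exposure 37.5 days.
After the second batch: Gamma(190 + 499, 19 + 37.5) = Gamma(689, 113/2).
Posterior variance = α'/β'² = 689/(12769/4) = 2756/12769.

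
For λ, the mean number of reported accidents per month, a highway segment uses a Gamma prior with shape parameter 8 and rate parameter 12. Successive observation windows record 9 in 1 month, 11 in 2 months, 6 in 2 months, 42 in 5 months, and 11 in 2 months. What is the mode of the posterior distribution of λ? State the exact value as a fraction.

43/12

Total count: 9 + 11 + 6 + 42 + 11 = 79.
Total exposure: 1 + 2 + 2 + 5 + 2 = 12 months.
Posterior: α' = 8 + 79 = 87, β' = 12 + 12 = 24.
Posterior mode = (α'−1)/β' = 86/24 = 43/12.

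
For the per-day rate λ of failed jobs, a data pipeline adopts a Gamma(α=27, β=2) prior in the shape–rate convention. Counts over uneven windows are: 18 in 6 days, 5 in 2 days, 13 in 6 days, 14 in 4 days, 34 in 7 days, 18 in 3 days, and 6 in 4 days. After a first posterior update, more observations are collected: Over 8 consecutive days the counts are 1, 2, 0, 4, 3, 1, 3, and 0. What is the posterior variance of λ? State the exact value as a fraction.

Total count: 18 + 5 + 13 + 14 + 34 + 18 + 6 = 108.
Total exposure: 6 + 2 + 6 + 4 + 7 + 3 + 4 = 32 days.
After the first batch: Gamma(27 + 108, 2 + 32) = Gamma(135, 34).
Total count: 1 + 2 + 0 + 4 + 3 + 1 + 3 + 0 = 14.
Total exposure: 8 days.
After the second batch: Gamma(135 + 14, 34 + 8) = Gamma(149, 42).
Posterior variance = α'/β'² = 149/1764.

149/1764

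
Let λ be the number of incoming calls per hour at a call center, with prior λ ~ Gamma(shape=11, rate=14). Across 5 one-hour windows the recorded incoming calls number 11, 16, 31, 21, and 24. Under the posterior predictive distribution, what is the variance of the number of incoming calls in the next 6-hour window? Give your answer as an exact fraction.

Total count: 11 + 16 + 31 + 21 + 24 = 103.
Total exposure: 5 hours.
By Gamma–Poisson conjugacy, the posterior is Gamma(α + Σx, β + Σt) = Gamma(11 + 103, 14 + 5) = Gamma(114, 19).
The posterior predictive for a window of length T is Negative Binomial with variance T·α'·(β'+T)/β'² = 6·114·25/361 = 900/19.

900/19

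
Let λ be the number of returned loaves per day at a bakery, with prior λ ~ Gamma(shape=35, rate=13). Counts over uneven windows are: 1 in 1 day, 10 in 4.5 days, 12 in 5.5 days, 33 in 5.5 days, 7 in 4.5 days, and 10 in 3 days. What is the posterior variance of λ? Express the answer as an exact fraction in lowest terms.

Total count: 1 + 10 + 12 + 33 + 7 + 10 = 73.
Total exposure: 1 + 4.5 + 5.5 + 5.5 + 4.5 + 3 = 24 days.
Conjugate update: add total count to the shape and total exposure to the rate, giving Gamma(108, 37).
Posterior variance = α'/β'² = 108/1369.

108/1369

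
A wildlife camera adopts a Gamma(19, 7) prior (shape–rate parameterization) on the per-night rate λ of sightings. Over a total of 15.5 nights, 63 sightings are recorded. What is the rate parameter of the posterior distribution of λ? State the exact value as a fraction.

Total count 63 over total exposure 15.5 nights.
By Gamma–Poisson conjugacy, the posterior is Gamma(α + Σx, β + Σt) = Gamma(19 + 63, 7 + 15.5) = Gamma(82, 45/2).

45/2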